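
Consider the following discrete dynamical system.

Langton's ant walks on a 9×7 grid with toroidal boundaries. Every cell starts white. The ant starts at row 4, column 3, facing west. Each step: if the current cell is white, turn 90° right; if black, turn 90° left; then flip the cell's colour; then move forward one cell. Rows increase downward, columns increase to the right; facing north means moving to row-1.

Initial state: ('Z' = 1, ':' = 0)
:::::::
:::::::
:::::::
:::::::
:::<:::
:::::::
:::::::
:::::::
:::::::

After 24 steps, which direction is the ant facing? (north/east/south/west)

east

0) :::::::
:::::::
:::::::
:::::::
:::<:::
:::::::
:::::::
:::::::
:::::::
1) :::::::
:::::::
:::::::
:::^:::
:::Z:::
:::::::
:::::::
:::::::
:::::::
2) :::::::
:::::::
:::::::
:::Z>::
:::Z:::
:::::::
:::::::
:::::::
:::::::
3) :::::::
:::::::
:::::::
:::ZZ::
:::Zv::
:::::::
:::::::
:::::::
:::::::
4) :::::::
:::::::
:::::::
:::ZZ::
:::<Z::
:::::::
:::::::
:::::::
:::::::
5) :::::::
:::::::
:::::::
:::ZZ::
::::Z::
:::v:::
:::::::
:::::::
:::::::
6) :::::::
:::::::
:::::::
:::ZZ::
::::Z::
::<Z:::
:::::::
:::::::
:::::::
7) :::::::
:::::::
:::::::
:::ZZ::
::^:Z::
::ZZ:::
:::::::
:::::::
:::::::
8) :::::::
:::::::
:::::::
:::ZZ::
::Z>Z::
::ZZ:::
:::::::
:::::::
:::::::
9) :::::::
:::::::
:::::::
:::ZZ::
::ZZZ::
::Zv:::
:::::::
:::::::
:::::::
10) :::::::
:::::::
:::::::
:::ZZ::
::ZZZ::
::Z:>::
:::::::
:::::::
:::::::
11) :::::::
:::::::
:::::::
:::ZZ::
::ZZZ::
::Z:Z::
::::v::
:::::::
:::::::
12) :::::::
:::::::
:::::::
:::ZZ::
::ZZZ::
::Z:Z::
:::<Z::
:::::::
:::::::
13) :::::::
:::::::
:::::::
:::ZZ::
::ZZZ::
::Z^Z::
:::ZZ::
:::::::
:::::::
14) :::::::
:::::::
:::::::
:::ZZ::
::ZZZ::
::ZZ>::
:::ZZ::
:::::::
:::::::
15) :::::::
:::::::
:::::::
:::ZZ::
::ZZ^::
::ZZ:::
:::ZZ::
:::::::
:::::::
16) :::::::
:::::::
:::::::
:::ZZ::
::Z<:::
::ZZ:::
:::ZZ::
:::::::
:::::::
17) :::::::
:::::::
:::::::
:::ZZ::
::Z::::
::Zv:::
:::ZZ::
:::::::
:::::::
18) :::::::
:::::::
:::::::
:::ZZ::
::Z::::
::Z:>::
:::ZZ::
:::::::
:::::::
19) :::::::
:::::::
:::::::
:::ZZ::
::Z::::
::Z:Z::
:::Zv::
:::::::
:::::::
20) :::::::
:::::::
:::::::
:::ZZ::
::Z::::
::Z:Z::
:::Z:>:
:::::::
:::::::
21) :::::::
:::::::
:::::::
:::ZZ::
::Z::::
::Z:Z::
:::Z:Z:
:::::v:
:::::::
22) :::::::
:::::::
:::::::
:::ZZ::
::Z::::
::Z:Z::
:::Z:Z:
::::<Z:
:::::::
23) :::::::
:::::::
:::::::
:::ZZ::
::Z::::
::Z:Z::
:::Z^Z:
::::ZZ:
:::::::
24) :::::::
:::::::
:::::::
:::ZZ::
::Z::::
::Z:Z::
:::ZZ>:
::::ZZ:
:::::::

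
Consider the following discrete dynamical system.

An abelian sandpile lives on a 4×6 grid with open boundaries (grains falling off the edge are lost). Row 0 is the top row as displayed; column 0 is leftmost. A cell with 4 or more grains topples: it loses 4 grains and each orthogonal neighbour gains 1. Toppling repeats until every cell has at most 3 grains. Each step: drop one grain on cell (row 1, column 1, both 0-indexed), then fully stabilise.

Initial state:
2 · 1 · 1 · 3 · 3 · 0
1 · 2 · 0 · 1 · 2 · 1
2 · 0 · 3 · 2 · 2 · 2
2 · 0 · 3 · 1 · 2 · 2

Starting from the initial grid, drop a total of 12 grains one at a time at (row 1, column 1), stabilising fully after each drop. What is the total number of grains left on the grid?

gen 0: 2 · 1 · 1 · 3 · 3 · 0
1 · 2 · 0 · 1 · 2 · 1
2 · 0 · 3 · 2 · 2 · 2
2 · 0 · 3 · 1 · 2 · 2
gen 1: 2 · 1 · 1 · 3 · 3 · 0
1 · 3 · 0 · 1 · 2 · 1
2 · 0 · 3 · 2 · 2 · 2
2 · 0 · 3 · 1 · 2 · 2
gen 2: 2 · 2 · 1 · 3 · 3 · 0
2 · 0 · 1 · 1 · 2 · 1
2 · 1 · 3 · 2 · 2 · 2
2 · 0 · 3 · 1 · 2 · 2
gen 3: 2 · 2 · 1 · 3 · 3 · 0
2 · 1 · 1 · 1 · 2 · 1
2 · 1 · 3 · 2 · 2 · 2
2 · 0 · 3 · 1 · 2 · 2
gen 4: 2 · 2 · 1 · 3 · 3 · 0
2 · 2 · 1 · 1 · 2 · 1
2 · 1 · 3 · 2 · 2 · 2
2 · 0 · 3 · 1 · 2 · 2
gen 5: 2 · 2 · 1 · 3 · 3 · 0
2 · 3 · 1 · 1 · 2 · 1
2 · 1 · 3 · 2 · 2 · 2
2 · 0 · 3 · 1 · 2 · 2
gen 6: 2 · 3 · 1 · 3 · 3 · 0
3 · 0 · 2 · 1 · 2 · 1
2 · 2 · 3 · 2 · 2 · 2
2 · 0 · 3 · 1 · 2 · 2
gen 7: 2 · 3 · 1 · 3 · 3 · 0
3 · 1 · 2 · 1 · 2 · 1
2 · 2 · 3 · 2 · 2 · 2
2 · 0 · 3 · 1 · 2 · 2
gen 8: 2 · 3 · 1 · 3 · 3 · 0
3 · 2 · 2 · 1 · 2 · 1
2 · 2 · 3 · 2 · 2 · 2
2 · 0 · 3 · 1 · 2 · 2
gen 9: 2 · 3 · 1 · 3 · 3 · 0
3 · 3 · 2 · 1 · 2 · 1
2 · 2 · 3 · 2 · 2 · 2
2 · 0 · 3 · 1 · 2 · 2
gen 10: 0 · 1 · 2 · 3 · 3 · 0
1 · 2 · 3 · 1 · 2 · 1
3 · 3 · 3 · 2 · 2 · 2
2 · 0 · 3 · 1 · 2 · 2
gen 11: 0 · 1 · 2 · 3 · 3 · 0
1 · 3 · 3 · 1 · 2 · 1
3 · 3 · 3 · 2 · 2 · 2
2 · 0 · 3 · 1 · 2 · 2
gen 12: 0 · 2 · 3 · 3 · 3 · 0
3 · 2 · 1 · 2 · 2 · 1
0 · 2 · 2 · 3 · 2 · 2
3 · 2 · 0 · 2 · 2 · 2

44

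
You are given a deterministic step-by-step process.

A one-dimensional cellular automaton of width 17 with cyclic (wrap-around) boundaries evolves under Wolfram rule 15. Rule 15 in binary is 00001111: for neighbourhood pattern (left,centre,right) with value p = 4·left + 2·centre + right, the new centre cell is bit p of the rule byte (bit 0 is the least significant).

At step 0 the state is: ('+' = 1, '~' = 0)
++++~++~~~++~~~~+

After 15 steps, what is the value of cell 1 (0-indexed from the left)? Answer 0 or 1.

gen 0: ++++~++~~~++~~~~+
gen 1: ~~~~~+~~+++~~++++
gen 2: ~+++++~++~~~++~~~
gen 3: ++~~~~~+~~+++~~++
gen 4: ~~~+++++~++~~~++~
gen 5: ++++~~~~~+~~+++~~
gen 6: +~~~~+++++~++~~~+
gen 7: ~~++++~~~~~+~~+++
gen 8: ~++~~~~+++++~++~~
gen 9: ++~~++++~~~~~+~~+
gen 10: ~~~++~~~~+++++~++
gen 11: ~+++~~++++~~~~~+~
gen 12: ++~~~++~~~~+++++~
gen 13: +~~+++~~++++~~~~~
gen 14: +~++~~~++~~~~++++
gen 15: ~~+~~+++~~++++~~~

0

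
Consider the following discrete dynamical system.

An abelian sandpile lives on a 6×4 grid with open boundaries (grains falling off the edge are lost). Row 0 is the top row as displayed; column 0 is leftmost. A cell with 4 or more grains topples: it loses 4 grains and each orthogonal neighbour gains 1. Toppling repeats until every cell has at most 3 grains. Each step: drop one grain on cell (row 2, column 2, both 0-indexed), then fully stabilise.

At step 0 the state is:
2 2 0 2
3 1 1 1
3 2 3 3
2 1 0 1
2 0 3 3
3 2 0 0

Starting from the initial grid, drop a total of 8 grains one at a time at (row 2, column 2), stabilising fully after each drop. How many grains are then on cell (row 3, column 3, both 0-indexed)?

gen 0: 2 2 0 2
3 1 1 1
3 2 3 3
2 1 0 1
2 0 3 3
3 2 0 0
gen 1: 2 2 0 2
3 1 2 2
3 3 1 0
2 1 1 2
2 0 3 3
3 2 0 0
gen 2: 2 2 0 2
3 1 2 2
3 3 2 0
2 1 1 2
2 0 3 3
3 2 0 0
gen 3: 2 2 0 2
3 1 2 2
3 3 3 0
2 1 1 2
2 0 3 3
3 2 0 0
gen 4: 3 2 0 2
0 3 3 2
1 1 1 1
3 2 2 2
2 0 3 3
3 2 0 0
gen 5: 3 2 0 2
0 3 3 2
1 1 2 1
3 2 2 2
2 0 3 3
3 2 0 0
gen 6: 3 2 0 2
0 3 3 2
1 1 3 1
3 2 2 2
2 0 3 3
3 2 0 0
gen 7: 3 3 1 2
1 0 1 3
1 3 1 2
3 2 3 2
2 0 3 3
3 2 0 0
gen 8: 3 3 1 2
1 0 1 3
1 3 2 2
3 2 3 2
2 0 3 3
3 2 0 0

2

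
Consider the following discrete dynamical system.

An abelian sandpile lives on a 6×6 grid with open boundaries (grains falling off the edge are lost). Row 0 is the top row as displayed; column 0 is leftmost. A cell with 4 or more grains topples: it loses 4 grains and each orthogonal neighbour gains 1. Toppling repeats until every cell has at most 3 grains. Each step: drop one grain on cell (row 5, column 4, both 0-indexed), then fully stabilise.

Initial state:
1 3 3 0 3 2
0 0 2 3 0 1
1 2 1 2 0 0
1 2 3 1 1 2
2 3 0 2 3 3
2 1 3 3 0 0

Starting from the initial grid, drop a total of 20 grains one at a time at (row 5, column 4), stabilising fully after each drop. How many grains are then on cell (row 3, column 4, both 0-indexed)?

3

step 0: 1 3 3 0 3 2
0 0 2 3 0 1
1 2 1 2 0 0
1 2 3 1 1 2
2 3 0 2 3 3
2 1 3 3 0 0
step 1: 1 3 3 0 3 2
0 0 2 3 0 1
1 2 1 2 0 0
1 2 3 1 1 2
2 3 0 2 3 3
2 1 3 3 1 0
step 2: 1 3 3 0 3 2
0 0 2 3 0 1
1 2 1 2 0 0
1 2 3 1 1 2
2 3 0 2 3 3
2 1 3 3 2 0
step 3: 1 3 3 0 3 2
0 0 2 3 0 1
1 2 1 2 0 0
1 2 3 1 1 2
2 3 0 2 3 3
2 1 3 3 3 0
step 4: 1 3 3 0 3 2
0 0 2 3 0 1
1 2 1 2 0 0
1 2 3 2 2 3
2 3 2 0 2 0
2 2 0 2 2 2
step 5: 1 3 3 0 3 2
0 0 2 3 0 1
1 2 1 2 0 0
1 2 3 2 2 3
2 3 2 0 2 0
2 2 0 2 3 2
step 6: 1 3 3 0 3 2
0 0 2 3 0 1
1 2 1 2 0 0
1 2 3 2 2 3
2 3 2 0 3 0
2 2 0 3 0 3
step 7: 1 3 3 0 3 2
0 0 2 3 0 1
1 2 1 2 0 0
1 2 3 2 2 3
2 3 2 0 3 0
2 2 0 3 1 3
step 8: 1 3 3 0 3 2
0 0 2 3 0 1
1 2 1 2 0 0
1 2 3 2 2 3
2 3 2 0 3 0
2 2 0 3 2 3
step 9: 1 3 3 0 3 2
0 0 2 3 0 1
1 2 1 2 0 0
1 2 3 2 2 3
2 3 2 0 3 0
2 2 0 3 3 3
step 10: 1 3 3 0 3 2
0 0 2 3 0 1
1 2 1 2 0 0
1 2 3 2 3 3
2 3 2 2 0 2
2 2 1 0 3 0
step 11: 1 3 3 0 3 2
0 0 2 3 0 1
1 2 1 2 0 0
1 2 3 2 3 3
2 3 2 2 1 2
2 2 1 1 0 1
step 12: 1 3 3 0 3 2
0 0 2 3 0 1
1 2 1 2 0 0
1 2 3 2 3 3
2 3 2 2 1 2
2 2 1 1 1 1
step 13: 1 3 3 0 3 2
0 0 2 3 0 1
1 2 1 2 0 0
1 2 3 2 3 3
2 3 2 2 1 2
2 2 1 1 2 1
step 14: 1 3 3 0 3 2
0 0 2 3 0 1
1 2 1 2 0 0
1 2 3 2 3 3
2 3 2 2 1 2
2 2 1 1 3 1
step 15: 1 3 3 0 3 2
0 0 2 3 0 1
1 2 1 2 0 0
1 2 3 2 3 3
2 3 2 2 2 2
2 2 1 2 0 2
step 16: 1 3 3 0 3 2
0 0 2 3 0 1
1 2 1 2 0 0
1 2 3 2 3 3
2 3 2 2 2 2
2 2 1 2 1 2
step 17: 1 3 3 0 3 2
0 0 2 3 0 1
1 2 1 2 0 0
1 2 3 2 3 3
2 3 2 2 2 2
2 2 1 2 2 2
step 18: 1 3 3 0 3 2
0 0 2 3 0 1
1 2 1 2 0 0
1 2 3 2 3 3
2 3 2 2 2 2
2 2 1 2 3 2
step 19: 1 3 3 0 3 2
0 0 2 3 0 1
1 2 1 2 0 0
1 2 3 2 3 3
2 3 2 2 3 2
2 2 1 3 0 3
step 20: 1 3 3 0 3 2
0 0 2 3 0 1
1 2 1 2 0 0
1 2 3 2 3 3
2 3 2 2 3 2
2 2 1 3 1 3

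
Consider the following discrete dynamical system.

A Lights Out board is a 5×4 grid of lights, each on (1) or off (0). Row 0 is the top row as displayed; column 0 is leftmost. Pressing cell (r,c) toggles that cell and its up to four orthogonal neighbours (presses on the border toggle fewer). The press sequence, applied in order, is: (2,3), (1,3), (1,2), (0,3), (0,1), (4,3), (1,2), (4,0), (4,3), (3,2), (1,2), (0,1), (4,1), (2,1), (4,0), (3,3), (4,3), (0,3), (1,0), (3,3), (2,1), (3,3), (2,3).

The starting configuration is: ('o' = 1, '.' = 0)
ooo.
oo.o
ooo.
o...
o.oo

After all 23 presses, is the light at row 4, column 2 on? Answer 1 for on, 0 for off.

gen 0: ooo.
oo.o
ooo.
o...
o.oo
gen 1: ooo.
oo..
oo.o
o..o
o.oo
gen 2: oooo
oooo
oo..
o..o
o.oo
gen 3: oo.o
o...
ooo.
o..o
o.oo
gen 4: ooo.
o..o
ooo.
o..o
o.oo
gen 5: ....
oo.o
ooo.
o..o
o.oo
gen 6: ....
oo.o
ooo.
o...
o...
gen 7: ..o.
o.o.
oo..
o...
o...
gen 8: ..o.
o.o.
oo..
....
.o..
gen 9: ..o.
o.o.
oo..
...o
.ooo
gen 10: ..o.
o.o.
ooo.
.oo.
.o.o
gen 11: ....
oo.o
oo..
.oo.
.o.o
gen 12: ooo.
o..o
oo..
.oo.
.o.o
gen 13: ooo.
o..o
oo..
..o.
o.oo
gen 14: ooo.
oo.o
..o.
.oo.
o.oo
gen 15: ooo.
oo.o
..o.
ooo.
.ooo
gen 16: ooo.
oo.o
..oo
oo.o
.oo.
gen 17: ooo.
oo.o
..oo
oo..
.o.o
gen 18: oo.o
oo..
..oo
oo..
.o.o
gen 19: .o.o
....
o.oo
oo..
.o.o
gen 20: .o.o
....
o.o.
oooo
.o..
gen 21: .o.o
.o..
.o..
o.oo
.o..
gen 22: .o.o
.o..
.o.o
o...
.o.o
gen 23: .o.o
.o.o
.oo.
o..o
.o.o

0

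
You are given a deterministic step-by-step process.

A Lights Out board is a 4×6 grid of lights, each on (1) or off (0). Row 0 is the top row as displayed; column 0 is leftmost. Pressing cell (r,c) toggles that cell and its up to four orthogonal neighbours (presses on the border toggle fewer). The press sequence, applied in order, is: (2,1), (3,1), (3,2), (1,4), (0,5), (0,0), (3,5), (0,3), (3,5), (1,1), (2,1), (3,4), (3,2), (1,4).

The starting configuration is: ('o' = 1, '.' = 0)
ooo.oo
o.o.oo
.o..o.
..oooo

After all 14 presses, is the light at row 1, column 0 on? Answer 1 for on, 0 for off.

step 0: ooo.oo
o.o.oo
.o..o.
..oooo
step 1: ooo.oo
ooo.oo
o.o.o.
.ooooo
step 2: ooo.oo
ooo.oo
ooo.o.
o..ooo
step 3: ooo.oo
ooo.oo
oo..o.
ooo.oo
step 4: ooo..o
oooo..
oo....
ooo.oo
step 5: ooo.o.
oooo.o
oo....
ooo.oo
step 6: ..o.o.
.ooo.o
oo....
ooo.oo
step 7: ..o.o.
.ooo.o
oo...o
ooo...
step 8: ...o..
.oo..o
oo...o
ooo...
step 9: ...o..
.oo..o
oo....
ooo.oo
step 10: .o.o..
o....o
o.....
ooo.oo
step 11: .o.o..
oo...o
.oo...
o.o.oo
step 12: .o.o..
oo...o
.oo.o.
o.oo..
step 13: .o.o..
oo...o
.o..o.
oo....
step 14: .o.oo.
oo.oo.
.o....
oo....

1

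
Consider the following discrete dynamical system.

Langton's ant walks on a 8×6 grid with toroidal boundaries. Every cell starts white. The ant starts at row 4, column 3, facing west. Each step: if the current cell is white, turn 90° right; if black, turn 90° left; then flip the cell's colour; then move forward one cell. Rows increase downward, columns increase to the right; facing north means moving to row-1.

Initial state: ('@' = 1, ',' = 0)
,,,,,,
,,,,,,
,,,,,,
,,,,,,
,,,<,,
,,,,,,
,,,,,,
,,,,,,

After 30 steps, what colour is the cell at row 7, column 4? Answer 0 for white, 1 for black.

gen 0: ,,,,,,
,,,,,,
,,,,,,
,,,,,,
,,,<,,
,,,,,,
,,,,,,
,,,,,,
gen 1: ,,,,,,
,,,,,,
,,,,,,
,,,^,,
,,,@,,
,,,,,,
,,,,,,
,,,,,,
gen 2: ,,,,,,
,,,,,,
,,,,,,
,,,@>,
,,,@,,
,,,,,,
,,,,,,
,,,,,,
gen 3: ,,,,,,
,,,,,,
,,,,,,
,,,@@,
,,,@v,
,,,,,,
,,,,,,
,,,,,,
gen 4: ,,,,,,
,,,,,,
,,,,,,
,,,@@,
,,,<@,
,,,,,,
,,,,,,
,,,,,,
gen 5: ,,,,,,
,,,,,,
,,,,,,
,,,@@,
,,,,@,
,,,v,,
,,,,,,
,,,,,,
gen 6: ,,,,,,
,,,,,,
,,,,,,
,,,@@,
,,,,@,
,,<@,,
,,,,,,
,,,,,,
gen 7: ,,,,,,
,,,,,,
,,,,,,
,,,@@,
,,^,@,
,,@@,,
,,,,,,
,,,,,,
gen 8: ,,,,,,
,,,,,,
,,,,,,
,,,@@,
,,@>@,
,,@@,,
,,,,,,
,,,,,,
gen 9: ,,,,,,
,,,,,,
,,,,,,
,,,@@,
,,@@@,
,,@v,,
,,,,,,
,,,,,,
gen 10: ,,,,,,
,,,,,,
,,,,,,
,,,@@,
,,@@@,
,,@,>,
,,,,,,
,,,,,,
gen 11: ,,,,,,
,,,,,,
,,,,,,
,,,@@,
,,@@@,
,,@,@,
,,,,v,
,,,,,,
gen 12: ,,,,,,
,,,,,,
,,,,,,
,,,@@,
,,@@@,
,,@,@,
,,,<@,
,,,,,,
gen 13: ,,,,,,
,,,,,,
,,,,,,
,,,@@,
,,@@@,
,,@^@,
,,,@@,
,,,,,,
gen 14: ,,,,,,
,,,,,,
,,,,,,
,,,@@,
,,@@@,
,,@@>,
,,,@@,
,,,,,,
gen 15: ,,,,,,
,,,,,,
,,,,,,
,,,@@,
,,@@^,
,,@@,,
,,,@@,
,,,,,,
gen 16: ,,,,,,
,,,,,,
,,,,,,
,,,@@,
,,@<,,
,,@@,,
,,,@@,
,,,,,,
gen 17: ,,,,,,
,,,,,,
,,,,,,
,,,@@,
,,@,,,
,,@v,,
,,,@@,
,,,,,,
gen 18: ,,,,,,
,,,,,,
,,,,,,
,,,@@,
,,@,,,
,,@,>,
,,,@@,
,,,,,,
gen 19: ,,,,,,
,,,,,,
,,,,,,
,,,@@,
,,@,,,
,,@,@,
,,,@v,
,,,,,,
gen 20: ,,,,,,
,,,,,,
,,,,,,
,,,@@,
,,@,,,
,,@,@,
,,,@,>
,,,,,,
gen 21: ,,,,,,
,,,,,,
,,,,,,
,,,@@,
,,@,,,
,,@,@,
,,,@,@
,,,,,v
gen 22: ,,,,,,
,,,,,,
,,,,,,
,,,@@,
,,@,,,
,,@,@,
,,,@,@
,,,,<@
gen 23: ,,,,,,
,,,,,,
,,,,,,
,,,@@,
,,@,,,
,,@,@,
,,,@^@
,,,,@@
gen 24: ,,,,,,
,,,,,,
,,,,,,
,,,@@,
,,@,,,
,,@,@,
,,,@@>
,,,,@@
gen 25: ,,,,,,
,,,,,,
,,,,,,
,,,@@,
,,@,,,
,,@,@^
,,,@@,
,,,,@@
gen 26: ,,,,,,
,,,,,,
,,,,,,
,,,@@,
,,@,,,
>,@,@@
,,,@@,
,,,,@@
gen 27: ,,,,,,
,,,,,,
,,,,,,
,,,@@,
,,@,,,
@,@,@@
v,,@@,
,,,,@@
gen 28: ,,,,,,
,,,,,,
,,,,,,
,,,@@,
,,@,,,
@,@,@@
@,,@@<
,,,,@@
gen 29: ,,,,,,
,,,,,,
,,,,,,
,,,@@,
,,@,,,
@,@,@^
@,,@@@
,,,,@@
gen 30: ,,,,,,
,,,,,,
,,,,,,
,,,@@,
,,@,,,
@,@,<,
@,,@@@
,,,,@@

1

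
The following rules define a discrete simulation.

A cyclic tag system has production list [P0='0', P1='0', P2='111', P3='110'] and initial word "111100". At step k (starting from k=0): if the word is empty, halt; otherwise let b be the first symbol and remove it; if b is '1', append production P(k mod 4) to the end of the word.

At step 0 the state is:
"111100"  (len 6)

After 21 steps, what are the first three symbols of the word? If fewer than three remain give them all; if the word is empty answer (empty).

000

k=0  "111100"  (len 6)
k=1  "111000"  (len 6)
k=2  "110000"  (len 6)
k=3  "10000111"  (len 8)
k=4  "0000111110"  (len 10)
k=5  "000111110"  (len 9)
k=6  "00111110"  (len 8)
k=7  "0111110"  (len 7)
k=8  "111110"  (len 6)
k=9  "111100"  (len 6)
k=10  "111000"  (len 6)
k=11  "11000111"  (len 8)
k=12  "1000111110"  (len 10)
k=13  "0001111100"  (len 10)
k=14  "001111100"  (len 9)
k=15  "01111100"  (len 8)
k=16  "1111100"  (len 7)
k=17  "1111000"  (len 7)
k=18  "1110000"  (len 7)
k=19  "110000111"  (len 9)
k=20  "10000111110"  (len 11)
k=21  "00001111100"  (len 11)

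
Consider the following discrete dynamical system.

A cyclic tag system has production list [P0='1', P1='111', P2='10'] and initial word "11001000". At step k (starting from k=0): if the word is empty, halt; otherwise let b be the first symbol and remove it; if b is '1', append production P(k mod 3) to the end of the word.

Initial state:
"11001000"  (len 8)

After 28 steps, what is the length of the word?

k=0  "11001000"  (len 8)
k=1  "10010001"  (len 8)
k=2  "0010001111"  (len 10)
k=3  "010001111"  (len 9)
k=4  "10001111"  (len 8)
k=5  "0001111111"  (len 10)
k=6  "001111111"  (len 9)
k=7  "01111111"  (len 8)
k=8  "1111111"  (len 7)
k=9  "11111110"  (len 8)
k=10  "11111101"  (len 8)
k=11  "1111101111"  (len 10)
k=12  "11110111110"  (len 11)
k=13  "11101111101"  (len 11)
k=14  "1101111101111"  (len 13)
k=15  "10111110111110"  (len 14)
k=16  "01111101111101"  (len 14)
k=17  "1111101111101"  (len 13)
k=18  "11110111110110"  (len 14)
k=19  "11101111101101"  (len 14)
k=20  "1101111101101111"  (len 16)
k=21  "10111110110111110"  (len 17)
k=22  "01111101101111101"  (len 17)
k=23  "1111101101111101"  (len 16)
k=24  "11110110111110110"  (len 17)
k=25  "11101101111101101"  (len 17)
k=26  "1101101111101101111"  (len 19)
k=27  "10110111110110111110"  (len 20)
k=28  "01101111101101111101"  (len 20)

20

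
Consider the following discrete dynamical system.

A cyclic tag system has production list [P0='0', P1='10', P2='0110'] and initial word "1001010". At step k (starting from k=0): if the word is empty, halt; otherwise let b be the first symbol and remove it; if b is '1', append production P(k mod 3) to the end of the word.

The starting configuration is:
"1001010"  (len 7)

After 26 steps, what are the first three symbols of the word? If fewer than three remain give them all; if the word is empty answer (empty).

010

gen 0: "1001010"  (len 7)
gen 1: "0010100"  (len 7)
gen 2: "010100"  (len 6)
gen 3: "10100"  (len 5)
gen 4: "01000"  (len 5)
gen 5: "1000"  (len 4)
gen 6: "0000110"  (len 7)
gen 7: "000110"  (len 6)
gen 8: "00110"  (len 5)
gen 9: "0110"  (len 4)
gen 10: "110"  (len 3)
gen 11: "1010"  (len 4)
gen 12: "0100110"  (len 7)
gen 13: "100110"  (len 6)
gen 14: "0011010"  (len 7)
gen 15: "011010"  (len 6)
gen 16: "11010"  (len 5)
gen 17: "101010"  (len 6)
gen 18: "010100110"  (len 9)
gen 19: "10100110"  (len 8)
gen 20: "010011010"  (len 9)
gen 21: "10011010"  (len 8)
gen 22: "00110100"  (len 8)
gen 23: "0110100"  (len 7)
gen 24: "110100"  (len 6)
gen 25: "101000"  (len 6)
gen 26: "0100010"  (len 7)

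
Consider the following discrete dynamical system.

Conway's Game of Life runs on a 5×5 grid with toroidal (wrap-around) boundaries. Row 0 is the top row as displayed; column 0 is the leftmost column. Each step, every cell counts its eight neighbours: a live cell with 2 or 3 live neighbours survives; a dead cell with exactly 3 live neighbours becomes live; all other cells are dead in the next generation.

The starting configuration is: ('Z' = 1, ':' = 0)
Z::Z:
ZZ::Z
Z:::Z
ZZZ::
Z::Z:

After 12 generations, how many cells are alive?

0) Z::Z:
ZZ::Z
Z:::Z
ZZZ::
Z::Z:
1) ::ZZ:
:Z:Z:
::ZZ:
::ZZ:
Z::Z:
2) :Z:Z:
:Z::Z
:Z::Z
:Z:::
:Z:::
3) :Z:::
:Z:ZZ
:ZZ::
:ZZ::
ZZ:::
4) :Z::Z
:Z:Z:
:::::
:::::
Z::::
5) :ZZ:Z
Z:Z::
:::::
:::::
Z::::
6) ::ZZZ
Z:ZZ:
:::::
:::::
ZZ:::
7) :::::
:ZZ::
:::::
:::::
ZZZZZ
8) ::::Z
:::::
:::::
ZZZZZ
ZZZZZ
9) :ZZ:Z
:::::
ZZZZZ
:::::
:::::
10) :::::
:::::
ZZZZZ
ZZZZZ
:::::
11) :::::
ZZZZZ
:::::
:::::
ZZZZZ
12) :::::
ZZZZZ
ZZZZZ
ZZZZZ
ZZZZZ

20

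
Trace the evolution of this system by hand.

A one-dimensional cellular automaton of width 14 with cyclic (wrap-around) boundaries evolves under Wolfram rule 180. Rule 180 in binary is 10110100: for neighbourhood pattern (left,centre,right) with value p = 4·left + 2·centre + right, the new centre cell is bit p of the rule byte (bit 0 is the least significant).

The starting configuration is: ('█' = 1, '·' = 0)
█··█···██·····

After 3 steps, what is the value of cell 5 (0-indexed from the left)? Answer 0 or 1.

1

0) █··█···██·····
1) ██·██····█····
2) ··█··█···██···
3) ··██·██····█··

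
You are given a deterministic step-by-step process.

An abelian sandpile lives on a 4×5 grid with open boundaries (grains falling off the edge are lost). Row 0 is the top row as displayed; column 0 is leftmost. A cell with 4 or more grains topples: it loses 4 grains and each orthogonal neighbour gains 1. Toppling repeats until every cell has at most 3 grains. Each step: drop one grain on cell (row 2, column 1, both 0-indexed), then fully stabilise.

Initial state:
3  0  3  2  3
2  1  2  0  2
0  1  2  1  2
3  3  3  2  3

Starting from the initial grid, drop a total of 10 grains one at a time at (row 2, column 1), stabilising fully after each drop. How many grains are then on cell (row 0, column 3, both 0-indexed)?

0) 3  0  3  2  3
2  1  2  0  2
0  1  2  1  2
3  3  3  2  3
1) 3  0  3  2  3
2  1  2  0  2
0  2  2  1  2
3  3  3  2  3
2) 3  0  3  2  3
2  1  2  0  2
0  3  2  1  2
3  3  3  2  3
3) 3  0  3  2  3
2  2  3  0  2
2  2  0  2  2
0  2  1  3  3
4) 3  0  3  2  3
2  2  3  0  2
2  3  0  2  2
0  2  1  3  3
5) 3  0  3  2  3
2  3  3  0  2
3  0  1  2  2
0  3  1  3  3
6) 3  0  3  2  3
2  3  3  0  2
3  1  1  2  2
0  3  1  3  3
7) 3  0  3  2  3
2  3  3  0  2
3  2  1  2  2
0  3  1  3  3
8) 3  0  3  2  3
2  3  3  0  2
3  3  1  2  2
0  3  1  3  3
9) 0  3  0  3  3
1  2  1  1  2
1  3  3  2  2
2  0  2  3  3
10) 0  3  0  3  3
1  3  2  1  2
2  1  0  3  2
2  1  3  3  3

3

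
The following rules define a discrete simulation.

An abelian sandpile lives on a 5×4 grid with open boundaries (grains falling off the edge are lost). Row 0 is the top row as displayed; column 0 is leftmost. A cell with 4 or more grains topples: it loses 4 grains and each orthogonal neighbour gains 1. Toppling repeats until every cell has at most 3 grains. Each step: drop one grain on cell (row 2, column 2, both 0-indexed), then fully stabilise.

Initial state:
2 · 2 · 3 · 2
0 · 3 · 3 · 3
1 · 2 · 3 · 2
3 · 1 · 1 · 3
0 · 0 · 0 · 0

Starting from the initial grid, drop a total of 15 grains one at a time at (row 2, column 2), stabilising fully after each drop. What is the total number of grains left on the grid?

35

step 0: 2 · 2 · 3 · 2
0 · 3 · 3 · 3
1 · 2 · 3 · 2
3 · 1 · 1 · 3
0 · 0 · 0 · 0
step 1: 3 · 0 · 2 · 0
1 · 2 · 3 · 2
2 · 0 · 3 · 1
3 · 2 · 3 · 0
0 · 0 · 0 · 1
step 2: 3 · 0 · 3 · 0
1 · 3 · 0 · 3
2 · 1 · 2 · 2
3 · 3 · 0 · 1
0 · 0 · 1 · 1
step 3: 3 · 0 · 3 · 0
1 · 3 · 0 · 3
2 · 1 · 3 · 2
3 · 3 · 0 · 1
0 · 0 · 1 · 1
step 4: 3 · 0 · 3 · 0
1 · 3 · 1 · 3
2 · 2 · 0 · 3
3 · 3 · 1 · 1
0 · 0 · 1 · 1
step 5: 3 · 0 · 3 · 0
1 · 3 · 1 · 3
2 · 2 · 1 · 3
3 · 3 · 1 · 1
0 · 0 · 1 · 1
step 6: 3 · 0 · 3 · 0
1 · 3 · 1 · 3
2 · 2 · 2 · 3
3 · 3 · 1 · 1
0 · 0 · 1 · 1
step 7: 3 · 0 · 3 · 0
1 · 3 · 1 · 3
2 · 2 · 3 · 3
3 · 3 · 1 · 1
0 · 0 · 1 · 1
step 8: 3 · 0 · 3 · 1
1 · 3 · 3 · 0
2 · 3 · 1 · 1
3 · 3 · 2 · 2
0 · 0 · 1 · 1
step 9: 3 · 0 · 3 · 1
1 · 3 · 3 · 0
2 · 3 · 2 · 1
3 · 3 · 2 · 2
0 · 0 · 1 · 1
step 10: 3 · 0 · 3 · 1
1 · 3 · 3 · 0
2 · 3 · 3 · 1
3 · 3 · 2 · 2
0 · 0 · 1 · 1
step 11: 3 · 2 · 0 · 2
3 · 1 · 2 · 1
0 · 3 · 3 · 2
1 · 2 · 0 · 3
1 · 1 · 2 · 1
step 12: 3 · 2 · 0 · 2
3 · 2 · 3 · 1
1 · 0 · 1 · 3
1 · 3 · 1 · 3
1 · 1 · 2 · 1
step 13: 3 · 2 · 0 · 2
3 · 2 · 3 · 1
1 · 0 · 2 · 3
1 · 3 · 1 · 3
1 · 1 · 2 · 1
step 14: 3 · 2 · 0 · 2
3 · 2 · 3 · 1
1 · 0 · 3 · 3
1 · 3 · 1 · 3
1 · 1 · 2 · 1
step 15: 3 · 2 · 1 · 2
3 · 3 · 0 · 3
1 · 1 · 2 · 1
1 · 3 · 3 · 0
1 · 1 · 2 · 2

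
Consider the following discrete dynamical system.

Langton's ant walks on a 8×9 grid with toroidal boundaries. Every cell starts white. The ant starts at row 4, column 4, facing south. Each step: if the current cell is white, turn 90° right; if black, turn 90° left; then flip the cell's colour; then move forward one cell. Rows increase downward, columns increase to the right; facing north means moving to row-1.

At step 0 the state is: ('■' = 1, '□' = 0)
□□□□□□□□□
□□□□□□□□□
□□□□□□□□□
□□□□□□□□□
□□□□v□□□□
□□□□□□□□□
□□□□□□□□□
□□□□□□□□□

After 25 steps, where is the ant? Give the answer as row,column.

2,5

0) □□□□□□□□□
□□□□□□□□□
□□□□□□□□□
□□□□□□□□□
□□□□v□□□□
□□□□□□□□□
□□□□□□□□□
□□□□□□□□□
1) □□□□□□□□□
□□□□□□□□□
□□□□□□□□□
□□□□□□□□□
□□□<■□□□□
□□□□□□□□□
□□□□□□□□□
□□□□□□□□□
2) □□□□□□□□□
□□□□□□□□□
□□□□□□□□□
□□□^□□□□□
□□□■■□□□□
□□□□□□□□□
□□□□□□□□□
□□□□□□□□□
3) □□□□□□□□□
□□□□□□□□□
□□□□□□□□□
□□□■>□□□□
□□□■■□□□□
□□□□□□□□□
□□□□□□□□□
□□□□□□□□□
4) □□□□□□□□□
□□□□□□□□□
□□□□□□□□□
□□□■■□□□□
□□□■v□□□□
□□□□□□□□□
□□□□□□□□□
□□□□□□□□□
5) □□□□□□□□□
□□□□□□□□□
□□□□□□□□□
□□□■■□□□□
□□□■□>□□□
□□□□□□□□□
□□□□□□□□□
□□□□□□□□□
6) □□□□□□□□□
□□□□□□□□□
□□□□□□□□□
□□□■■□□□□
□□□■□■□□□
□□□□□v□□□
□□□□□□□□□
□□□□□□□□□
7) □□□□□□□□□
□□□□□□□□□
□□□□□□□□□
□□□■■□□□□
□□□■□■□□□
□□□□<■□□□
□□□□□□□□□
□□□□□□□□□
8) □□□□□□□□□
□□□□□□□□□
□□□□□□□□□
□□□■■□□□□
□□□■^■□□□
□□□□■■□□□
□□□□□□□□□
□□□□□□□□□
9) □□□□□□□□□
□□□□□□□□□
□□□□□□□□□
□□□■■□□□□
□□□■■>□□□
□□□□■■□□□
□□□□□□□□□
□□□□□□□□□
10) □□□□□□□□□
□□□□□□□□□
□□□□□□□□□
□□□■■^□□□
□□□■■□□□□
□□□□■■□□□
□□□□□□□□□
□□□□□□□□□
11) □□□□□□□□□
□□□□□□□□□
□□□□□□□□□
□□□■■■>□□
□□□■■□□□□
□□□□■■□□□
□□□□□□□□□
□□□□□□□□□
12) □□□□□□□□□
□□□□□□□□□
□□□□□□□□□
□□□■■■■□□
□□□■■□v□□
□□□□■■□□□
□□□□□□□□□
□□□□□□□□□
13) □□□□□□□□□
□□□□□□□□□
□□□□□□□□□
□□□■■■■□□
□□□■■<■□□
□□□□■■□□□
□□□□□□□□□
□□□□□□□□□
14) □□□□□□□□□
□□□□□□□□□
□□□□□□□□□
□□□■■^■□□
□□□■■■■□□
□□□□■■□□□
□□□□□□□□□
□□□□□□□□□
15) □□□□□□□□□
□□□□□□□□□
□□□□□□□□□
□□□■<□■□□
□□□■■■■□□
□□□□■■□□□
□□□□□□□□□
□□□□□□□□□
16) □□□□□□□□□
□□□□□□□□□
□□□□□□□□□
□□□■□□■□□
□□□■v■■□□
□□□□■■□□□
□□□□□□□□□
□□□□□□□□□
17) □□□□□□□□□
□□□□□□□□□
□□□□□□□□□
□□□■□□■□□
□□□■□>■□□
□□□□■■□□□
□□□□□□□□□
□□□□□□□□□
18) □□□□□□□□□
□□□□□□□□□
□□□□□□□□□
□□□■□^■□□
□□□■□□■□□
□□□□■■□□□
□□□□□□□□□
□□□□□□□□□
19) □□□□□□□□□
□□□□□□□□□
□□□□□□□□□
□□□■□■>□□
□□□■□□■□□
□□□□■■□□□
□□□□□□□□□
□□□□□□□□□
20) □□□□□□□□□
□□□□□□□□□
□□□□□□^□□
□□□■□■□□□
□□□■□□■□□
□□□□■■□□□
□□□□□□□□□
□□□□□□□□□
21) □□□□□□□□□
□□□□□□□□□
□□□□□□■>□
□□□■□■□□□
□□□■□□■□□
□□□□■■□□□
□□□□□□□□□
□□□□□□□□□
22) □□□□□□□□□
□□□□□□□□□
□□□□□□■■□
□□□■□■□v□
□□□■□□■□□
□□□□■■□□□
□□□□□□□□□
□□□□□□□□□
23) □□□□□□□□□
□□□□□□□□□
□□□□□□■■□
□□□■□■<■□
□□□■□□■□□
□□□□■■□□□
□□□□□□□□□
□□□□□□□□□
24) □□□□□□□□□
□□□□□□□□□
□□□□□□^■□
□□□■□■■■□
□□□■□□■□□
□□□□■■□□□
□□□□□□□□□
□□□□□□□□□
25) □□□□□□□□□
□□□□□□□□□
□□□□□<□■□
□□□■□■■■□
□□□■□□■□□
□□□□■■□□□
□□□□□□□□□
□□□□□□□□□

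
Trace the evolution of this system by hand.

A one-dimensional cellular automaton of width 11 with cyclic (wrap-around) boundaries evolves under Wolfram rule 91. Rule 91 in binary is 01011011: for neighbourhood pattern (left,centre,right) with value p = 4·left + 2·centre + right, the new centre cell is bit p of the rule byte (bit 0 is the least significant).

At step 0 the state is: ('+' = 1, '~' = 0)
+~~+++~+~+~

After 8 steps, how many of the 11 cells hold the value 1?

0) +~~+++~+~+~
1) ~+++~+~~~~~
2) ++~+~~+++++
3) ~+~~+++~~~~
4) +~+++~+++++
5) +~+~+~+~~~~
6) ~~~~~~~++++
7) ++++++++~~+
8) ~~~~~~~++++

4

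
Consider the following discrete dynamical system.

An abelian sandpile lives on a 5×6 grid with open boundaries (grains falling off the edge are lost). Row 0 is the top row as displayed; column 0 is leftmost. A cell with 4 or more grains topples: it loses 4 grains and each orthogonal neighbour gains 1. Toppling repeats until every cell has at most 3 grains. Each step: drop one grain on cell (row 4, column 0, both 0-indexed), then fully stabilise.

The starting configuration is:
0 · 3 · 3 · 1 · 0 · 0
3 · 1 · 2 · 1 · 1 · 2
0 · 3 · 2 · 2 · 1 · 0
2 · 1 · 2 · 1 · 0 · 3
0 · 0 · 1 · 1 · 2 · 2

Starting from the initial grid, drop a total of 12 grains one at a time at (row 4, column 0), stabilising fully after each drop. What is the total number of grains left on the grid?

45

k=0  0 · 3 · 3 · 1 · 0 · 0
3 · 1 · 2 · 1 · 1 · 2
0 · 3 · 2 · 2 · 1 · 0
2 · 1 · 2 · 1 · 0 · 3
0 · 0 · 1 · 1 · 2 · 2
k=1  0 · 3 · 3 · 1 · 0 · 0
3 · 1 · 2 · 1 · 1 · 2
0 · 3 · 2 · 2 · 1 · 0
2 · 1 · 2 · 1 · 0 · 3
1 · 0 · 1 · 1 · 2 · 2
k=2  0 · 3 · 3 · 1 · 0 · 0
3 · 1 · 2 · 1 · 1 · 2
0 · 3 · 2 · 2 · 1 · 0
2 · 1 · 2 · 1 · 0 · 3
2 · 0 · 1 · 1 · 2 · 2
k=3  0 · 3 · 3 · 1 · 0 · 0
3 · 1 · 2 · 1 · 1 · 2
0 · 3 · 2 · 2 · 1 · 0
2 · 1 · 2 · 1 · 0 · 3
3 · 0 · 1 · 1 · 2 · 2
k=4  0 · 3 · 3 · 1 · 0 · 0
3 · 1 · 2 · 1 · 1 · 2
0 · 3 · 2 · 2 · 1 · 0
3 · 1 · 2 · 1 · 0 · 3
0 · 1 · 1 · 1 · 2 · 2
k=5  0 · 3 · 3 · 1 · 0 · 0
3 · 1 · 2 · 1 · 1 · 2
0 · 3 · 2 · 2 · 1 · 0
3 · 1 · 2 · 1 · 0 · 3
1 · 1 · 1 · 1 · 2 · 2
k=6  0 · 3 · 3 · 1 · 0 · 0
3 · 1 · 2 · 1 · 1 · 2
0 · 3 · 2 · 2 · 1 · 0
3 · 1 · 2 · 1 · 0 · 3
2 · 1 · 1 · 1 · 2 · 2
k=7  0 · 3 · 3 · 1 · 0 · 0
3 · 1 · 2 · 1 · 1 · 2
0 · 3 · 2 · 2 · 1 · 0
3 · 1 · 2 · 1 · 0 · 3
3 · 1 · 1 · 1 · 2 · 2
k=8  0 · 3 · 3 · 1 · 0 · 0
3 · 1 · 2 · 1 · 1 · 2
1 · 3 · 2 · 2 · 1 · 0
0 · 2 · 2 · 1 · 0 · 3
1 · 2 · 1 · 1 · 2 · 2
k=9  0 · 3 · 3 · 1 · 0 · 0
3 · 1 · 2 · 1 · 1 · 2
1 · 3 · 2 · 2 · 1 · 0
0 · 2 · 2 · 1 · 0 · 3
2 · 2 · 1 · 1 · 2 · 2
k=10  0 · 3 · 3 · 1 · 0 · 0
3 · 1 · 2 · 1 · 1 · 2
1 · 3 · 2 · 2 · 1 · 0
0 · 2 · 2 · 1 · 0 · 3
3 · 2 · 1 · 1 · 2 · 2
k=11  0 · 3 · 3 · 1 · 0 · 0
3 · 1 · 2 · 1 · 1 · 2
1 · 3 · 2 · 2 · 1 · 0
1 · 2 · 2 · 1 · 0 · 3
0 · 3 · 1 · 1 · 2 · 2
k=12  0 · 3 · 3 · 1 · 0 · 0
3 · 1 · 2 · 1 · 1 · 2
1 · 3 · 2 · 2 · 1 · 0
1 · 2 · 2 · 1 · 0 · 3
1 · 3 · 1 · 1 · 2 · 2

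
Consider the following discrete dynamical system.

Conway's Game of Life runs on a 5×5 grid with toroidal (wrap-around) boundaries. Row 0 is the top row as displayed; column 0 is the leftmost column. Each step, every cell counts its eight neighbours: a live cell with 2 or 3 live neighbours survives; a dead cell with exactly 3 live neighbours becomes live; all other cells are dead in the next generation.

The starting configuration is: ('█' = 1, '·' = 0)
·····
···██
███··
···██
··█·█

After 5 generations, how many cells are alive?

8

gen 0: ·····
···██
███··
···██
··█·█
gen 1: ····█
█████
███··
····█
····█
gen 2: ·██··
·····
·····
·█·██
█··██
gen 3: █████
·····
·····
··██·
·····
gen 4: █████
█████
·····
·····
█····
gen 5: ·····
·····
█████
·····
█·██·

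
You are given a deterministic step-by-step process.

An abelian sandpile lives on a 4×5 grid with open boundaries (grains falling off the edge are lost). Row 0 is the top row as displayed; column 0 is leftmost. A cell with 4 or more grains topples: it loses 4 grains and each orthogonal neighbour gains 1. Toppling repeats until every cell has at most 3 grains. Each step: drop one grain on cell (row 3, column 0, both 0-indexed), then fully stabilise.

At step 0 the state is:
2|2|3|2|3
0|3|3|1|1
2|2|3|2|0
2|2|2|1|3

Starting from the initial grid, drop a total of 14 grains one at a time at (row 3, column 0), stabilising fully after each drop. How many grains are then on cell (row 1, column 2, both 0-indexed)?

k=0  2|2|3|2|3
0|3|3|1|1
2|2|3|2|0
2|2|2|1|3
k=1  2|2|3|2|3
0|3|3|1|1
2|2|3|2|0
3|2|2|1|3
k=2  2|2|3|2|3
0|3|3|1|1
3|2|3|2|0
0|3|2|1|3
k=3  2|2|3|2|3
0|3|3|1|1
3|2|3|2|0
1|3|2|1|3
k=4  2|2|3|2|3
0|3|3|1|1
3|2|3|2|0
2|3|2|1|3
k=5  2|2|3|2|3
0|3|3|1|1
3|2|3|2|0
3|3|2|1|3
k=6  3|0|1|3|3
2|2|2|2|1
1|2|2|3|0
2|2|0|2|3
k=7  3|0|1|3|3
2|2|2|2|1
1|2|2|3|0
3|2|0|2|3
k=8  3|0|1|3|3
2|2|2|2|1
2|2|2|3|0
0|3|0|2|3
k=9  3|0|1|3|3
2|2|2|2|1
2|2|2|3|0
1|3|0|2|3
k=10  3|0|1|3|3
2|2|2|2|1
2|2|2|3|0
2|3|0|2|3
k=11  3|0|1|3|3
2|2|2|2|1
2|2|2|3|0
3|3|0|2|3
k=12  3|0|1|3|3
2|2|2|2|1
3|3|2|3|0
1|0|1|2|3
k=13  3|0|1|3|3
2|2|2|2|1
3|3|2|3|0
2|0|1|2|3
k=14  3|0|1|3|3
2|2|2|2|1
3|3|2|3|0
3|0|1|2|3

2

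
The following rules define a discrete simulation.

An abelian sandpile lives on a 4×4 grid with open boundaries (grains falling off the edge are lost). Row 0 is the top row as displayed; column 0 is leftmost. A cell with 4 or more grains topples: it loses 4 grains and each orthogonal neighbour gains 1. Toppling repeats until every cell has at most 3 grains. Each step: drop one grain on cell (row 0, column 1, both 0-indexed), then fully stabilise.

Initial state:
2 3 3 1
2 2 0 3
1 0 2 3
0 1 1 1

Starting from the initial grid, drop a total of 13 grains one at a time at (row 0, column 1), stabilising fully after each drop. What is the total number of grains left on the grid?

30

gen 0: 2 3 3 1
2 2 0 3
1 0 2 3
0 1 1 1
gen 1: 3 1 0 2
2 3 1 3
1 0 2 3
0 1 1 1
gen 2: 3 2 0 2
2 3 1 3
1 0 2 3
0 1 1 1
gen 3: 3 3 0 2
2 3 1 3
1 0 2 3
0 1 1 1
gen 4: 1 2 1 2
0 1 2 3
2 1 2 3
0 1 1 1
gen 5: 1 3 1 2
0 1 2 3
2 1 2 3
0 1 1 1
gen 6: 2 0 2 2
0 2 2 3
2 1 2 3
0 1 1 1
gen 7: 2 1 2 2
0 2 2 3
2 1 2 3
0 1 1 1
gen 8: 2 2 2 2
0 2 2 3
2 1 2 3
0 1 1 1
gen 9: 2 3 2 2
0 2 2 3
2 1 2 3
0 1 1 1
gen 10: 3 0 3 2
0 3 2 3
2 1 2 3
0 1 1 1
gen 11: 3 1 3 2
0 3 2 3
2 1 2 3
0 1 1 1
gen 12: 3 2 3 2
0 3 2 3
2 1 2 3
0 1 1 1
gen 13: 3 3 3 2
0 3 2 3
2 1 2 3
0 1 1 1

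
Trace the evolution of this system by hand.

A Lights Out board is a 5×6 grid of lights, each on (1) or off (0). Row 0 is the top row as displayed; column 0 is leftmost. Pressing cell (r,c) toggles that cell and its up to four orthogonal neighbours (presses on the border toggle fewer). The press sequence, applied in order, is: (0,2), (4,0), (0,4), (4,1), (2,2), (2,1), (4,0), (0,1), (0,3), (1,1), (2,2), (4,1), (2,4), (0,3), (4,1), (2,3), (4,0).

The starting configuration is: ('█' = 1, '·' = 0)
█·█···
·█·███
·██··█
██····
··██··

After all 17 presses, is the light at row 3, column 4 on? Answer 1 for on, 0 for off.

t=0: █·█···
·█·███
·██··█
██····
··██··
t=1: ██·█··
·█████
·██··█
██····
··██··
t=2: ██·█··
·█████
·██··█
·█····
████··
t=3: ██··██
·███·█
·██··█
·█····
████··
t=4: ██··██
·███·█
·██··█
······
···█··
t=5: ██··██
·█·█·█
···█·█
··█···
···█··
t=6: ██··██
···█·█
████·█
·██···
···█··
t=7: ██··██
···█·█
████·█
███···
██·█··
t=8: ··█·██
·█·█·█
████·█
███···
██·█··
t=9: ···█·█
·█···█
████·█
███···
██·█··
t=10: ·█·█·█
█·█··█
█·██·█
███···
██·█··
t=11: ·█·█·█
█····█
██···█
██····
██·█··
t=12: ·█·█·█
█····█
██···█
█·····
··██··
t=13: ·█·█·█
█···██
██·██·
█···█·
··██··
t=14: ·██·██
█··███
██·██·
█···█·
··██··
t=15: ·██·██
█··███
██·██·
██··█·
██·█··
t=16: ·██·██
█···██
███···
██·██·
██·█··
t=17: ·██·██
█···██
███···
·█·██·
···█··

1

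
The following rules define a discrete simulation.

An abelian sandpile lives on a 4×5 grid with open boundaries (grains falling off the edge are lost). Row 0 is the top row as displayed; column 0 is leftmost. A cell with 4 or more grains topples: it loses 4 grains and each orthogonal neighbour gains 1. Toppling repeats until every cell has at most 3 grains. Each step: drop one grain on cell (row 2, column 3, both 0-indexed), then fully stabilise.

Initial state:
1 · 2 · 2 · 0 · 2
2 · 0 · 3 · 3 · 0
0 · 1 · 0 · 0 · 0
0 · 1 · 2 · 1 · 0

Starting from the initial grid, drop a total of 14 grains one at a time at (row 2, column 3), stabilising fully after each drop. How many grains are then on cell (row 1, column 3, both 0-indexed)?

0

[0] 1 · 2 · 2 · 0 · 2
2 · 0 · 3 · 3 · 0
0 · 1 · 0 · 0 · 0
0 · 1 · 2 · 1 · 0
[1] 1 · 2 · 2 · 0 · 2
2 · 0 · 3 · 3 · 0
0 · 1 · 0 · 1 · 0
0 · 1 · 2 · 1 · 0
[2] 1 · 2 · 2 · 0 · 2
2 · 0 · 3 · 3 · 0
0 · 1 · 0 · 2 · 0
0 · 1 · 2 · 1 · 0
[3] 1 · 2 · 2 · 0 · 2
2 · 0 · 3 · 3 · 0
0 · 1 · 0 · 3 · 0
0 · 1 · 2 · 1 · 0
[4] 1 · 2 · 3 · 1 · 2
2 · 1 · 0 · 1 · 1
0 · 1 · 2 · 1 · 1
0 · 1 · 2 · 2 · 0
[5] 1 · 2 · 3 · 1 · 2
2 · 1 · 0 · 1 · 1
0 · 1 · 2 · 2 · 1
0 · 1 · 2 · 2 · 0
[6] 1 · 2 · 3 · 1 · 2
2 · 1 · 0 · 1 · 1
0 · 1 · 2 · 3 · 1
0 · 1 · 2 · 2 · 0
[7] 1 · 2 · 3 · 1 · 2
2 · 1 · 0 · 2 · 1
0 · 1 · 3 · 0 · 2
0 · 1 · 2 · 3 · 0
[8] 1 · 2 · 3 · 1 · 2
2 · 1 · 0 · 2 · 1
0 · 1 · 3 · 1 · 2
0 · 1 · 2 · 3 · 0
[9] 1 · 2 · 3 · 1 · 2
2 · 1 · 0 · 2 · 1
0 · 1 · 3 · 2 · 2
0 · 1 · 2 · 3 · 0
[10] 1 · 2 · 3 · 1 · 2
2 · 1 · 0 · 2 · 1
0 · 1 · 3 · 3 · 2
0 · 1 · 2 · 3 · 0
[11] 1 · 2 · 3 · 1 · 2
2 · 1 · 1 · 3 · 1
0 · 2 · 1 · 2 · 3
0 · 2 · 0 · 1 · 1
[12] 1 · 2 · 3 · 1 · 2
2 · 1 · 1 · 3 · 1
0 · 2 · 1 · 3 · 3
0 · 2 · 0 · 1 · 1
[13] 1 · 2 · 3 · 2 · 2
2 · 1 · 2 · 0 · 3
0 · 2 · 2 · 2 · 0
0 · 2 · 0 · 2 · 2
[14] 1 · 2 · 3 · 2 · 2
2 · 1 · 2 · 0 · 3
0 · 2 · 2 · 3 · 0
0 · 2 · 0 · 2 · 2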